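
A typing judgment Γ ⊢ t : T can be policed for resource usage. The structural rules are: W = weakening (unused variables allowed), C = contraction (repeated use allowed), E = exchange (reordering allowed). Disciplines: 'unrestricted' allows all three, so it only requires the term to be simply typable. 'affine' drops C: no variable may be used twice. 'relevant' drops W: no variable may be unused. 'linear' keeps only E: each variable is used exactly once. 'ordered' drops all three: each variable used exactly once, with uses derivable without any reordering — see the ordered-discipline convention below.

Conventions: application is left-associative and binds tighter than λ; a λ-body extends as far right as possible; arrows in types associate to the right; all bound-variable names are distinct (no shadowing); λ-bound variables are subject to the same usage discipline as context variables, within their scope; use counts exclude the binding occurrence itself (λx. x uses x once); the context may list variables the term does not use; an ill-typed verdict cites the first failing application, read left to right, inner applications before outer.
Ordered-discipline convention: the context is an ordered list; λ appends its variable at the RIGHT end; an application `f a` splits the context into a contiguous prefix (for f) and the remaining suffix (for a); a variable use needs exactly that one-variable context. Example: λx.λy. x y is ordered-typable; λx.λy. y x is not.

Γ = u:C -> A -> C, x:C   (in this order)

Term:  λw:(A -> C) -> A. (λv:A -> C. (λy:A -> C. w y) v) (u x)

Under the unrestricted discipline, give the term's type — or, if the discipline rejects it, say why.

term : ((A -> C) -> A) -> A
use counts: u: 1; x: 1; w [bound]: 1; v [bound]: 1; y [bound]: 1
order of uses: w, y, v, u, x
typing: well-typed at ((A -> C) -> A) -> A
all disciplines: ordered ✗ · linear ✓ · affine ✓ · relevant ✓ · unrestricted ✓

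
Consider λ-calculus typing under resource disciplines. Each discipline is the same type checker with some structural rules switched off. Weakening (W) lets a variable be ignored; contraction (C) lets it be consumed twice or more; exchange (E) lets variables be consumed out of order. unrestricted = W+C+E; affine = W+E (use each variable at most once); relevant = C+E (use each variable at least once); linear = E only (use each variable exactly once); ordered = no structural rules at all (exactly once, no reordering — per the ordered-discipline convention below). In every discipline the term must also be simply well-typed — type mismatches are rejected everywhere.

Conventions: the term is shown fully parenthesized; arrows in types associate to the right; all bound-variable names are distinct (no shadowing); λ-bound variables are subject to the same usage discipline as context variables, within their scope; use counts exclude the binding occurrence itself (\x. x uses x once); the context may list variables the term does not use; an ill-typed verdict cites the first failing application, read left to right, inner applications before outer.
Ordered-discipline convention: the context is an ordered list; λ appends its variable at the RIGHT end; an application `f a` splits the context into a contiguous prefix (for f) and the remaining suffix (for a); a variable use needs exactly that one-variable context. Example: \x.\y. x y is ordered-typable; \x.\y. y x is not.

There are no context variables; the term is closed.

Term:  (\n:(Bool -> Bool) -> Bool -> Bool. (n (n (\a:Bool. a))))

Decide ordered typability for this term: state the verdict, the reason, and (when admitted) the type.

no — repeated use of n ×2
counts: n [bound]=2; a [bound]=1
order of uses: n, n, a
typing: ✓ — ((Bool -> Bool) -> Bool -> Bool) -> Bool -> Bool
summary: ordered ✗, linear ✗, affine ✗, relevant ✓, unrestricted ✓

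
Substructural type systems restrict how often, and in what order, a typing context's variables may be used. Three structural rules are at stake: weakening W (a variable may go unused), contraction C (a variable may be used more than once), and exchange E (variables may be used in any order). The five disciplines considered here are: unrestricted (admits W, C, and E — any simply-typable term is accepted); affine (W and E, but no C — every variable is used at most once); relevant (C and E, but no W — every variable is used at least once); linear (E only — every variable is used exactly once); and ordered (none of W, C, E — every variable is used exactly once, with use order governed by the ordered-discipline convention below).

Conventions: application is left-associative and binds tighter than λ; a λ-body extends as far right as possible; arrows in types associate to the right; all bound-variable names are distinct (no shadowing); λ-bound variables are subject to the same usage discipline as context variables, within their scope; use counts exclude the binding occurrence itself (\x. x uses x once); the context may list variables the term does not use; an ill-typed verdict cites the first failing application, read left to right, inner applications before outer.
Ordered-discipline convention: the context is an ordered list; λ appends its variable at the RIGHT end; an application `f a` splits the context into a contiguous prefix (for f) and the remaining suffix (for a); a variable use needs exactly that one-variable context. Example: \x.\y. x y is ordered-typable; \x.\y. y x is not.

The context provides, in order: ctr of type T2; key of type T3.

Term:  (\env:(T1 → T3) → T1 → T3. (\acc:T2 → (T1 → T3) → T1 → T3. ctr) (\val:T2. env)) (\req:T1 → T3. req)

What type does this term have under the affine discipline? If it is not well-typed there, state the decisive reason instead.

term : T2
counts: ctr ×1, key ×0, env (bound) ×1, acc (bound) ×0, val (bound) ×0, req (bound) ×1
left-to-right use order: ctr, env, req
typing: well-typed at T2
across the five disciplines: ordered ✗, linear ✗, affine ✓, relevant ✗, unrestricted ✓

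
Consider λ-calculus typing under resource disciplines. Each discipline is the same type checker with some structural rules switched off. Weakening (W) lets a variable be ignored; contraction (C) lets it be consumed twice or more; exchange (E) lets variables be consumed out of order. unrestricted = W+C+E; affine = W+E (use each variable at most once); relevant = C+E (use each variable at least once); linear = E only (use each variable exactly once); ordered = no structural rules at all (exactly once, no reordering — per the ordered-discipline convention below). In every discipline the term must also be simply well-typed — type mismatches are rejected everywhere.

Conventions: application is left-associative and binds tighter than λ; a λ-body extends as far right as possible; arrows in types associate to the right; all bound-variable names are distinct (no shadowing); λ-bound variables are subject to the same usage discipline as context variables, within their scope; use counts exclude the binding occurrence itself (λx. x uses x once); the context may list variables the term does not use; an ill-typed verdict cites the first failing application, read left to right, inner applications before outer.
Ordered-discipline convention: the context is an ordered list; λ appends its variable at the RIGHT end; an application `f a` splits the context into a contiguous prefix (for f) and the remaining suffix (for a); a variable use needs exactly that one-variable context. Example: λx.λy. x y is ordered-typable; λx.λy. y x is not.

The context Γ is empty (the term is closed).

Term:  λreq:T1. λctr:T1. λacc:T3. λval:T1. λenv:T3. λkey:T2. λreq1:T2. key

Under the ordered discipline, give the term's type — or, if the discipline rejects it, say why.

not well-typed under ordered — req, ctr, acc, val, env, req1 left unused
variable uses: req (bound): 0; ctr (bound): 0; acc (bound): 0; val (bound): 0; env (bound): 0; key (bound): 1; req1 (bound): 0
uses in reading order: key
typing: well-typed at T1 -> T1 -> T3 -> T1 -> T3 -> T2 -> T2 -> T2
all disciplines: ordered ✗ · linear ✗ · affine ✓ · relevant ✗ · unrestricted ✓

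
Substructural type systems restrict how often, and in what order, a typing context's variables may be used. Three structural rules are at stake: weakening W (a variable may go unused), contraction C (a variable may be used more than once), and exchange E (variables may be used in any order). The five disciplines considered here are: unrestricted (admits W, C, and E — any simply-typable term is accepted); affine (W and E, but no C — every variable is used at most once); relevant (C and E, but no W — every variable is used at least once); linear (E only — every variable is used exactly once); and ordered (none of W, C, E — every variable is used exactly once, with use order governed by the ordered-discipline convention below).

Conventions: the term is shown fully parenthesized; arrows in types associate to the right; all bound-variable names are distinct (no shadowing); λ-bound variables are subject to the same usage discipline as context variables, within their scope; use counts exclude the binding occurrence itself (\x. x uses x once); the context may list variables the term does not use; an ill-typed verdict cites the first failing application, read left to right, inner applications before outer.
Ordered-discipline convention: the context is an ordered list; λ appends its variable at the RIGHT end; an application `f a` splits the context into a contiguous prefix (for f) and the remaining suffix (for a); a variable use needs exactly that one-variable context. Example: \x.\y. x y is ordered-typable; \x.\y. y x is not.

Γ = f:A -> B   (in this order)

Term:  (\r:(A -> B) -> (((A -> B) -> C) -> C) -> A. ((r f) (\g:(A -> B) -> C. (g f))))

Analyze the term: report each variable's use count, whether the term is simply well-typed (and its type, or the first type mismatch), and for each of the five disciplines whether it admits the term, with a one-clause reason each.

use counts: f=2; r [bound]=1; g [bound]=1
use order (left to right): r, f, g, f
typing: the term checks, with type ((A -> B) -> (((A -> B) -> C) -> C) -> A) -> A
ordered: ✗, repeated use of f ×2
linear: ✗, repeated use of f ×2
affine: ✗, repeated use of f ×2
relevant: ✓, none of f, r, g goes unused
unrestricted: ✓, simply typable at ((A -> B) -> (((A -> B) -> C) -> C) -> A) -> A; W, C, E all held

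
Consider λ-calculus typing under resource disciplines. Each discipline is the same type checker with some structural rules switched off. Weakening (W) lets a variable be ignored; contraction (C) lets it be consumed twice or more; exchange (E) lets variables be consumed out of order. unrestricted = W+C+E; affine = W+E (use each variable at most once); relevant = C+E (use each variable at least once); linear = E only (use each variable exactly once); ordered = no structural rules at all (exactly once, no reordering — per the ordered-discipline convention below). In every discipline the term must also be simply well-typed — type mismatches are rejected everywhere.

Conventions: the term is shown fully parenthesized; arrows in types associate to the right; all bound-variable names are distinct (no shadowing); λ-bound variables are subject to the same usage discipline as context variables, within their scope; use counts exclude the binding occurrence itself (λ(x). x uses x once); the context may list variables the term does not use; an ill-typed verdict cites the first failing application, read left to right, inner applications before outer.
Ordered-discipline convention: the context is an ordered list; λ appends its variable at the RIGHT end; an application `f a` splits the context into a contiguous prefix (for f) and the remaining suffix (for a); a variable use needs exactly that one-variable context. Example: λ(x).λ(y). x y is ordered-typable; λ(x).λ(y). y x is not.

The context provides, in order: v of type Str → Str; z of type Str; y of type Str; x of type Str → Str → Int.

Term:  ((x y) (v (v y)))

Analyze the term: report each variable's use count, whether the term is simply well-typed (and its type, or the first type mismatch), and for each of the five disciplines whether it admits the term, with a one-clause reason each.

counts: v ×2, z ×0, y ×2, x ×1
uses in reading order: x, y, v, v, y
typing: ✓ — Int
ordered ✗ (repeated use of v ×2, y ×2; needs weakening: z unused)
linear ✗ (repeated use of v ×2, y ×2; needs weakening: z unused)
affine ✗ (repeated use of v ×2, y ×2)
relevant ✗ (needs weakening: z unused)
unrestricted ✓ (type-checks (Int) and nothing is barred)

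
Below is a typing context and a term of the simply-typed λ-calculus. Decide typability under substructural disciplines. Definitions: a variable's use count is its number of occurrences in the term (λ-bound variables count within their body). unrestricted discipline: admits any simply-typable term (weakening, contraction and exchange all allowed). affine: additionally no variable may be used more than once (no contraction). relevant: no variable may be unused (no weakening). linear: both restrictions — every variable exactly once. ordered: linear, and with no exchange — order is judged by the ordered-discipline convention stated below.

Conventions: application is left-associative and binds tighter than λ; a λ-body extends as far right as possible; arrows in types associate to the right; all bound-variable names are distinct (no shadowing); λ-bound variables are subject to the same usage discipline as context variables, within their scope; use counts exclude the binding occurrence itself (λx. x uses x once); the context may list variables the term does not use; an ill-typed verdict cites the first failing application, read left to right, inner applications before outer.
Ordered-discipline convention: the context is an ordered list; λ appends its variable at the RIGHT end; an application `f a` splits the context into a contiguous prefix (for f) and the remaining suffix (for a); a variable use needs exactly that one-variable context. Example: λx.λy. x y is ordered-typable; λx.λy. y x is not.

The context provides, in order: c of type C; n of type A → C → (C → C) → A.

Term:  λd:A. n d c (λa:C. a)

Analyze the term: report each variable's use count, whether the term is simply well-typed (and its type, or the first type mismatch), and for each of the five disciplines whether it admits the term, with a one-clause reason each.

variable uses: c: 1, n: 1, d (λ-bound): 1, a (λ-bound): 1
order of uses: n, d, c, a
typing: well-typed — term : A → A
ordered: ✗, use order n, d, c, a needs exchange
linear: ✓, exactly-once usage across c, n, d, a
affine: ✓, c, n, d, a: no repeats, contraction unneeded
relevant: ✓, every one of c, n, d, a appears
unrestricted: ✓, typability at A → A is all that's needed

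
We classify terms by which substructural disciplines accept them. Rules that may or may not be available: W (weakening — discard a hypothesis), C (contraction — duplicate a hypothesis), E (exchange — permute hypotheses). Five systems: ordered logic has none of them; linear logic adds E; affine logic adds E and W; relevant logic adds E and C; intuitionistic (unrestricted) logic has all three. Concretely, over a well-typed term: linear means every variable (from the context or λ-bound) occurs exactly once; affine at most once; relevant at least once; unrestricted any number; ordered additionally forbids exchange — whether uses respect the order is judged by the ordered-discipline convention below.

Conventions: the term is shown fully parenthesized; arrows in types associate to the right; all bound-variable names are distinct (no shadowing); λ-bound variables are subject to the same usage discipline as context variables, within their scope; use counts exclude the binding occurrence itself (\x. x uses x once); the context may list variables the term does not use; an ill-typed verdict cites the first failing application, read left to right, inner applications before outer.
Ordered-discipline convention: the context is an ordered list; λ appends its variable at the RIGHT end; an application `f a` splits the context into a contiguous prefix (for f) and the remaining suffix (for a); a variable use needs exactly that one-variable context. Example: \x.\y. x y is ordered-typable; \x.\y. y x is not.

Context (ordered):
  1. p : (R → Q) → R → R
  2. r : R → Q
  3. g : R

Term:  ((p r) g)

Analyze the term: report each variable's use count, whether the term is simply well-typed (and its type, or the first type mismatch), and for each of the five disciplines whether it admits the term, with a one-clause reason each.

counts: p=1; r=1; g=1
use order (left to right): p, r, g
typing: well-typed — term : R
ordered ✓ (single-use (p, r, g), ordered derivation ok)
linear ✓ (p, r, g: one use apiece)
affine ✓ (at most one use each (p, r, g))
relevant ✓ (p, r, g: all used, weakening unneeded)
unrestricted ✓ (type-checks (R) and nothing is barred)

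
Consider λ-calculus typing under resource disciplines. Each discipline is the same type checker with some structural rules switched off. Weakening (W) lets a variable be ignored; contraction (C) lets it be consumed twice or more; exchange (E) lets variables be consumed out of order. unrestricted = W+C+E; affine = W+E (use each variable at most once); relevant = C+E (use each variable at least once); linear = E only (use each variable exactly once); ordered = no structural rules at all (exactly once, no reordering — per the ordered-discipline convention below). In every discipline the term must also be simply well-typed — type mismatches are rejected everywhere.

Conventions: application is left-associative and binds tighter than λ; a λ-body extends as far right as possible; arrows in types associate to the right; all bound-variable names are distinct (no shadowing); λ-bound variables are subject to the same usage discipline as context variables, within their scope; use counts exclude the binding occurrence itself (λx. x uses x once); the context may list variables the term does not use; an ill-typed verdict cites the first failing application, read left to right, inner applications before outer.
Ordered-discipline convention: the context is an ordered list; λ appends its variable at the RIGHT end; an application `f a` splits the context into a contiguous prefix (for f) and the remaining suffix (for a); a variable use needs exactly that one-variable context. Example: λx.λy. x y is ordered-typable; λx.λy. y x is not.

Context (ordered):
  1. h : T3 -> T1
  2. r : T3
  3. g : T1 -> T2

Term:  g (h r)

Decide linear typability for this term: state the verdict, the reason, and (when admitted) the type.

yes — h, r, g: one use apiece; term : T2
usage: h=1, r=1, g=1
uses in reading order: g, h, r
typing: ✓ — T2
all disciplines: ordered ✗; linear ✓; affine ✓; relevant ✓; unrestricted ✓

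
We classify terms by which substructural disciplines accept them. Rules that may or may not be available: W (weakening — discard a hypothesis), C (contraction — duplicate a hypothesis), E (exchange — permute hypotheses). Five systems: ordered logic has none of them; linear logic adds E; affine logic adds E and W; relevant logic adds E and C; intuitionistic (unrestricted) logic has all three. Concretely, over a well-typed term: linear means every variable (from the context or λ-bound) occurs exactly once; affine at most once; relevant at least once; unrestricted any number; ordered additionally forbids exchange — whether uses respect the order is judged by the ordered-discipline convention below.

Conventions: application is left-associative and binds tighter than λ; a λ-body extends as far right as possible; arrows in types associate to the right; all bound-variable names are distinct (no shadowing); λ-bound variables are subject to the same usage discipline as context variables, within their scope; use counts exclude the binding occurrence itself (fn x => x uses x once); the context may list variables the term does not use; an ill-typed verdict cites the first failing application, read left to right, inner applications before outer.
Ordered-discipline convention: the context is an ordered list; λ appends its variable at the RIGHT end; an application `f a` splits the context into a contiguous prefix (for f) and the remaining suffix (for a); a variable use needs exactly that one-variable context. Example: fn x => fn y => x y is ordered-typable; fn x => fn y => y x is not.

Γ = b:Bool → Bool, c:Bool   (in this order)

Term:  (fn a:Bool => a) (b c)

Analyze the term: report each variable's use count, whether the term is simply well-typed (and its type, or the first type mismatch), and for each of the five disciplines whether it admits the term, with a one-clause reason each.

counts: b=1, c=1, a (bound)=1
order of uses: a, b, c
typing: well-typed at Bool
ordered: ✓ — single-use (b, c, a), ordered derivation ok
linear: ✓ — single use per variable (b, c, a)
affine: ✓ — none of b, c, a used more than once
relevant: ✓ — every one of b, c, a appears
unrestricted: ✓ — typability at Bool is all that's needed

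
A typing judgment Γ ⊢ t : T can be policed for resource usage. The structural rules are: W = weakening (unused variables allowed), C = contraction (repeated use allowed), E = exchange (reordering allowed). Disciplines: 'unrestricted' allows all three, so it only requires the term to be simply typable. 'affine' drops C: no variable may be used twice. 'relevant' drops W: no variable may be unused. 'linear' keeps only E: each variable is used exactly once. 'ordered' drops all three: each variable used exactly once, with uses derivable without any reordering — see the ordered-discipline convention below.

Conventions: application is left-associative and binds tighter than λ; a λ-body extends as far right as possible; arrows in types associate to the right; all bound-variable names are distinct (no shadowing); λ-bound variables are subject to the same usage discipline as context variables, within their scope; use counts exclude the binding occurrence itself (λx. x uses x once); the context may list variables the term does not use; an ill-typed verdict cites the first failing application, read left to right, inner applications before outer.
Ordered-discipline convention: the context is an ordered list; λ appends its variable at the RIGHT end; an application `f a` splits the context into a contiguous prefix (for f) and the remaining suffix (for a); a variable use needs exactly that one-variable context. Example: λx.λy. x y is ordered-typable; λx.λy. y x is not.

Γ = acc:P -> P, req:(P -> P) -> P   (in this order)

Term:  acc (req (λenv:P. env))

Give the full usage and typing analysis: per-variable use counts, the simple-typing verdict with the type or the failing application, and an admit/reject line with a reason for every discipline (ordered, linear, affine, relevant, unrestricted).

variable uses: acc=1, req=1, env [bound]=1
left-to-right use order: acc, req, env
typing: well-typed at P
ordered ✓ (single-use (acc, req, env), ordered derivation ok)
linear ✓ (each of acc, req, env used exactly once)
affine ✓ (none of acc, req, env used more than once)
relevant ✓ (every one of acc, req, env appears)
unrestricted ✓ (typability at P is all that's needed)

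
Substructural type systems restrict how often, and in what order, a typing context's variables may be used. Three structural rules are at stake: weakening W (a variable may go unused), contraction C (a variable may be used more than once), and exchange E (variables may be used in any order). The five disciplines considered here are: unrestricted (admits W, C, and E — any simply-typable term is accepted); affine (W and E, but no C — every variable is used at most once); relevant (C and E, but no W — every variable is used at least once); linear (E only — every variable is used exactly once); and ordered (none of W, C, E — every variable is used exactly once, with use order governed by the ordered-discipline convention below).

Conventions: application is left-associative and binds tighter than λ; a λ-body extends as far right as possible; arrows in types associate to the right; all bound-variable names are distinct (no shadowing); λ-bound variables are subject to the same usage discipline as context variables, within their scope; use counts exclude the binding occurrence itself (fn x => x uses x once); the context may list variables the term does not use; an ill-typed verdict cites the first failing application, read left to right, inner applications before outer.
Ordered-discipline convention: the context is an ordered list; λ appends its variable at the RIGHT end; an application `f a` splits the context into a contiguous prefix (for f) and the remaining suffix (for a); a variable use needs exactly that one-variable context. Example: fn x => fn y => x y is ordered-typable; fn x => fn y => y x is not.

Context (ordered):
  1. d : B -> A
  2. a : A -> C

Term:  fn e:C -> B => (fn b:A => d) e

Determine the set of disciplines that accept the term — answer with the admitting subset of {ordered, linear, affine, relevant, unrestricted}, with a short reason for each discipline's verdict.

accepted by: none
use counts: d: 1, a: 0, e (bound): 1, b (bound): 0
uses in reading order: d, e
typing: ill-typed: argument of type C -> B where A is required
ordered ✗ (the type mismatch rejects it)
linear ✗ (not simply typable)
affine ✗ (fails simple typing)
relevant ✗ (a type mismatch blocks all five)
unrestricted ✗ (the type mismatch rejects it)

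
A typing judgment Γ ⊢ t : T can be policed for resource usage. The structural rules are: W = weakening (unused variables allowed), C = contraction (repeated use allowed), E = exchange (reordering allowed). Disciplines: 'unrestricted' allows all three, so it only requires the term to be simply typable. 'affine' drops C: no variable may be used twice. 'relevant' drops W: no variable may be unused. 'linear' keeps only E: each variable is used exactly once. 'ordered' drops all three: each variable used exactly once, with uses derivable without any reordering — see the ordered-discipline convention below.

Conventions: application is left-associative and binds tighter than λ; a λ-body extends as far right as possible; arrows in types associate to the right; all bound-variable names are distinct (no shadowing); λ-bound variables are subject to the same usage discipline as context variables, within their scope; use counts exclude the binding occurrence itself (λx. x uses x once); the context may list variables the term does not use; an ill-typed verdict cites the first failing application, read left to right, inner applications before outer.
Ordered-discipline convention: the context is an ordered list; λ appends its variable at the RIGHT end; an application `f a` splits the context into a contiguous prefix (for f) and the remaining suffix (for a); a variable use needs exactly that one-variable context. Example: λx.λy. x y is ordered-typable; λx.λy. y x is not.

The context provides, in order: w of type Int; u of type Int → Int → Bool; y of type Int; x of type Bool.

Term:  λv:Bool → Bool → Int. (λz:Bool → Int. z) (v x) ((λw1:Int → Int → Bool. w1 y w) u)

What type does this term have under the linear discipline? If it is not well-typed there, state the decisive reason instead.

term : (Bool → Bool → Int) → Int
usage: w: 1, u: 1, y: 1, x: 1, v [bound]: 1, z [bound]: 1, w1 [bound]: 1
use order (left to right): z, v, x, w1, y, w, u
typing: ✓ — (Bool → Bool → Int) → Int
all disciplines: ordered ✗; linear ✓; affine ✓; relevant ✓; unrestricted ✓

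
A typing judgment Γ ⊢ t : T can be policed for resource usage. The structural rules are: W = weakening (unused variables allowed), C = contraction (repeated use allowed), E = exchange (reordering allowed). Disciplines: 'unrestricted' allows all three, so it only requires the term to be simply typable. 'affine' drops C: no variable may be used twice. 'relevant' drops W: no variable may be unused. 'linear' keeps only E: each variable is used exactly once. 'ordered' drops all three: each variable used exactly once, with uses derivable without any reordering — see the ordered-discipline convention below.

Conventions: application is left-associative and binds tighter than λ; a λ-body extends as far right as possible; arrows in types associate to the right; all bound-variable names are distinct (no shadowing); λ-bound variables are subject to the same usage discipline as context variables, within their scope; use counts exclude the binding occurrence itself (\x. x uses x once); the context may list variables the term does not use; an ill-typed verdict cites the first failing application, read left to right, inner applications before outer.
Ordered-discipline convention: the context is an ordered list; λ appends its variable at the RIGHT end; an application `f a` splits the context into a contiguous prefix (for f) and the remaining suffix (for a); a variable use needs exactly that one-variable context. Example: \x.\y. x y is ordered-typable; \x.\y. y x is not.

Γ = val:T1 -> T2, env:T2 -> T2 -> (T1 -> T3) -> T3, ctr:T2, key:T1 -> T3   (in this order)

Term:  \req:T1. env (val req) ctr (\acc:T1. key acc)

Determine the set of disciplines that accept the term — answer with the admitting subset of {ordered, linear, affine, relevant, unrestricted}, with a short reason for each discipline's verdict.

admitted by: linear, affine, relevant, unrestricted
usage: val: 1×, env: 1×, ctr: 1×, key: 1×, req [bound]: 1×, acc [bound]: 1×
use order (left to right): env, val, req, ctr, key, acc
typing: ✓ — T1 -> T3
ordered: ✗ — needs exchange: uses follow env, val, req, ctr, key, acc
linear: ✓ — each of val, env, ctr, key, req, acc used exactly once
affine: ✓ — no duplicate uses among val, env, ctr, key, req, acc
relevant: ✓ — every one of val, env, ctr, key, req, acc appears
unrestricted: ✓ — typability at T1 -> T3 is all that's needed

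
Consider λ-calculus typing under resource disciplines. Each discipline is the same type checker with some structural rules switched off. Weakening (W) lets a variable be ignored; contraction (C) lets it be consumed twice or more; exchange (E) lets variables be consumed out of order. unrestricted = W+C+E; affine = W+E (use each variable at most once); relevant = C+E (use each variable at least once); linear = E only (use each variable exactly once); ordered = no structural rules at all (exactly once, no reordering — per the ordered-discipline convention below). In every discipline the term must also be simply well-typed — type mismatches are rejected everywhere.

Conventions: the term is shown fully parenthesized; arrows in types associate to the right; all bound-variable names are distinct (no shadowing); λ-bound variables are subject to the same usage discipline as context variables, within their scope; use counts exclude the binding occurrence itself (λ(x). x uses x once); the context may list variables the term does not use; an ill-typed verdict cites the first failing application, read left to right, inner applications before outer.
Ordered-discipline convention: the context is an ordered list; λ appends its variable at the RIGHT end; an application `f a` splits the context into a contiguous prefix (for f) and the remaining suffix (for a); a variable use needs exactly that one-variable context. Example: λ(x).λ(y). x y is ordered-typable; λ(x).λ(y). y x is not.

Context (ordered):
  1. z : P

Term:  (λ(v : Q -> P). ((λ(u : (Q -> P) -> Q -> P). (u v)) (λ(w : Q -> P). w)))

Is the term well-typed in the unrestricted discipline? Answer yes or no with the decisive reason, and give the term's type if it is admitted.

yes — type-checks ((Q -> P) -> Q -> P) and nothing is barred; term : (Q -> P) -> Q -> P
use counts: z: 0; v (λ-bound): 1; u (λ-bound): 1; w (λ-bound): 1
order of uses: u, v, w
typing: well-typed — term : (Q -> P) -> Q -> P
across the five disciplines: ordered ✗ · linear ✗ · affine ✓ · relevant ✗ · unrestricted ✓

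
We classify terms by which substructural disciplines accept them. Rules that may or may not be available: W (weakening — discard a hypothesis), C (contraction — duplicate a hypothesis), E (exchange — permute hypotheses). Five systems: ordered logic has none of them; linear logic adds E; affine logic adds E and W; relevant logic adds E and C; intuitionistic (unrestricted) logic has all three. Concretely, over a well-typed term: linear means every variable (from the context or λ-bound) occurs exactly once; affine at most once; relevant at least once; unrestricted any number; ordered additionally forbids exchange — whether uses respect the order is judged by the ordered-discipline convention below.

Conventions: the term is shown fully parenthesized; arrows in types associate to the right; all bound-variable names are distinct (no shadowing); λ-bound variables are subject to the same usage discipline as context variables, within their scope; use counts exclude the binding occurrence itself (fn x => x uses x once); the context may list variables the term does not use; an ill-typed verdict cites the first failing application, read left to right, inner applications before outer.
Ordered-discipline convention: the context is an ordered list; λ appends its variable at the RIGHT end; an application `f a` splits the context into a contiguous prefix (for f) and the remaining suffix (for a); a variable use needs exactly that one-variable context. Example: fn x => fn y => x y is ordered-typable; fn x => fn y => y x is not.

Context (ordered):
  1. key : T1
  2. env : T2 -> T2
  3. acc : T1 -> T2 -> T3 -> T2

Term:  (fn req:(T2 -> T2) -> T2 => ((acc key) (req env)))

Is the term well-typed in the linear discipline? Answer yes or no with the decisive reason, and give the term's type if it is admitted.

yes — single use per variable (key, env, acc, req); term : ((T2 -> T2) -> T2) -> T3 -> T2
use counts: key ×1; env ×1; acc ×1; req (bound) ×1
uses in reading order: acc, key, req, env
typing: the term checks, with type ((T2 -> T2) -> T2) -> T3 -> T2
per-discipline verdicts: ordered ✗, linear ✓, affine ✓, relevant ✓, unrestricted ✓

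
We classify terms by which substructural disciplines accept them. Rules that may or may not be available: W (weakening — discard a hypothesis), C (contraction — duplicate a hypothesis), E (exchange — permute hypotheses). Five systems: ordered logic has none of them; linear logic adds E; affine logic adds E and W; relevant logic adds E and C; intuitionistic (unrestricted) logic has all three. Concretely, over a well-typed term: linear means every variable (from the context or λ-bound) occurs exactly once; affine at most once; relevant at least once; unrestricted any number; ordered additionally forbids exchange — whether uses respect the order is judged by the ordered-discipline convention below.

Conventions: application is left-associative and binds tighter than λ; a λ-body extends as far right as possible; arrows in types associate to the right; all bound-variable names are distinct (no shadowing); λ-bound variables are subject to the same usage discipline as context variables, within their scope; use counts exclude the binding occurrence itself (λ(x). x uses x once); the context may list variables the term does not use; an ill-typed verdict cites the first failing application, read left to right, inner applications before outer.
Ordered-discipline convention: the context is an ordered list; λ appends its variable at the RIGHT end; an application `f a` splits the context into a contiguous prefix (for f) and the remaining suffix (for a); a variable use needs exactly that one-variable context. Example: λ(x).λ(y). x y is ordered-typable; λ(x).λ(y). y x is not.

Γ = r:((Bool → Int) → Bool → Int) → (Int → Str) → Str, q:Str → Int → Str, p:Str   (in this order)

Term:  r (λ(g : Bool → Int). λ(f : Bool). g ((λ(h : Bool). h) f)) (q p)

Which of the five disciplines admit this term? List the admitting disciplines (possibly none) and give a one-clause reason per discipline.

admitting disciplines: ordered, linear, affine, relevant, unrestricted
counts: r=1; q=1; p=1; g [bound]=1; f [bound]=1; h [bound]=1
uses in reading order: r, g, h, f, q, p
typing: well-typed — term : Str
ordered: ✓ — r, q, p, g, f, h: once each, no exchange needed
linear: ✓ — single use per variable (r, q, p, g, f, h)
affine: ✓ — none of r, q, p, g, f, h used more than once
relevant: ✓ — every one of r, q, p, g, f, h appears
unrestricted: ✓ — simply typable at Str; W, C, E all held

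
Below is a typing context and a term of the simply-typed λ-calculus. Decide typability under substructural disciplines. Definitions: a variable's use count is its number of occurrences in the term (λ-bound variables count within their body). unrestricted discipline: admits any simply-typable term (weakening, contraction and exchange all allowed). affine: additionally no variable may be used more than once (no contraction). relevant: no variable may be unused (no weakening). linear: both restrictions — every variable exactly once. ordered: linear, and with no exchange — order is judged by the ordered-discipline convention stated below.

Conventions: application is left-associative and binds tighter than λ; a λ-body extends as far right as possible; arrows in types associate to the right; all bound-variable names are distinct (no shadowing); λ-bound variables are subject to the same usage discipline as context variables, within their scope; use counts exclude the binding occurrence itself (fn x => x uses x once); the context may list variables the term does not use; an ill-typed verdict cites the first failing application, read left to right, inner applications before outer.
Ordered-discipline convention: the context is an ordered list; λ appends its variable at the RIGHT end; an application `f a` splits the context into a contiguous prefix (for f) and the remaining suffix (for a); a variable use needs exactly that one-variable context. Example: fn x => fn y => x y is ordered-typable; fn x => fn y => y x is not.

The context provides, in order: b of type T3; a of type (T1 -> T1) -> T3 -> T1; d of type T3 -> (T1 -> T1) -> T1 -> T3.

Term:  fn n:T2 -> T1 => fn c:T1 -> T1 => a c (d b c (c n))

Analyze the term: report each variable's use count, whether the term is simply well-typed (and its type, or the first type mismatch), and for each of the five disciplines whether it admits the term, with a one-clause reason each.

variable uses: b: 1×; a: 1×; d: 1×; n (bound): 1×; c (bound): 3×
order of uses: a, c, d, b, c, c, n
typing: ill-typed: a function awaiting T1 gets T2 -> T1
ordered: ✗, a type mismatch blocks all five
linear: ✗, the type mismatch rejects it
affine: ✗, not simply typable
relevant: ✗, fails simple typing
unrestricted: ✗, a type mismatch blocks all five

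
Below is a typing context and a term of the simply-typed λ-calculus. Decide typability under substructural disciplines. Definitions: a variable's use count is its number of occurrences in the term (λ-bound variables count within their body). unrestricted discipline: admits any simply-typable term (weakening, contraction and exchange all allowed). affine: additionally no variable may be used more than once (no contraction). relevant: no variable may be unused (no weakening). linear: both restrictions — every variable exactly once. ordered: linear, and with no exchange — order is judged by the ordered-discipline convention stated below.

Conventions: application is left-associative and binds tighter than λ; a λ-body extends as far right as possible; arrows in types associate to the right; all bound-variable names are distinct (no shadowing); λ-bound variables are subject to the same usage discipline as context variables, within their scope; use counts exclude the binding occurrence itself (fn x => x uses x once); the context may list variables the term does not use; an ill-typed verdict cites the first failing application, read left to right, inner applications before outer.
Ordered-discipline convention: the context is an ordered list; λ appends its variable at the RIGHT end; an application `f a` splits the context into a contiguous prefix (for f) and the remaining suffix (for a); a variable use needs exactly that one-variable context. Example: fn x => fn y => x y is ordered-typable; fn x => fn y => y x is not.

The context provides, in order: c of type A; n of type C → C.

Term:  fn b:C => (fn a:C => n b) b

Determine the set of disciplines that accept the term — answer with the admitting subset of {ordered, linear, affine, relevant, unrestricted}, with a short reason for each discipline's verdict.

admitting disciplines: unrestricted
usage: c=0; n=1; b [bound]=2; a [bound]=0
left-to-right use order: n, b, b
typing: ✓ — C → C
ordered ✗ (uses contraction: b ×2; unused: c, a — weakening required)
linear ✗ (uses contraction: b ×2; unused: c, a — weakening required)
affine ✗ (uses contraction: b ×2)
relevant ✗ (unused: c, a — weakening required)
unrestricted ✓ (simply typable at C → C; W, C, E all held)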